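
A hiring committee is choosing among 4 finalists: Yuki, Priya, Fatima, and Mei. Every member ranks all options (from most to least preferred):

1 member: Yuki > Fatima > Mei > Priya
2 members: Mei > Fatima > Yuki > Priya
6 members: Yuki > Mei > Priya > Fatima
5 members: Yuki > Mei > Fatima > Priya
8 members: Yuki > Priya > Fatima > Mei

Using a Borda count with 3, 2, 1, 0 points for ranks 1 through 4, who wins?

Yuki

Yuki: 1·3 + 2·1 + 6·3 + 5·3 + 8·3 = 62
Priya: 1·0 + 2·0 + 6·1 + 5·0 + 8·2 = 22
Fatima: 1·2 + 2·2 + 6·0 + 5·1 + 8·1 = 19
Mei: 1·1 + 2·3 + 6·2 + 5·2 + 8·0 = 29
Yuki has the highest Borda score (62).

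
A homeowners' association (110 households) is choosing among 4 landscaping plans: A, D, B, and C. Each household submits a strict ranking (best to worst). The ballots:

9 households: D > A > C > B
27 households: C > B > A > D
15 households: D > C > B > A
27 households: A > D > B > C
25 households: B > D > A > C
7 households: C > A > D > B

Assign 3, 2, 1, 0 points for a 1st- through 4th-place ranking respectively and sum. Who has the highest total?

D

A: 9·2 + 27·1 + 15·0 + 27·3 + 25·1 + 7·2 = 165
D: 9·3 + 27·0 + 15·3 + 27·2 + 25·2 + 7·1 = 183
B: 9·0 + 27·2 + 15·1 + 27·1 + 25·3 + 7·0 = 171
C: 9·1 + 27·3 + 15·2 + 27·0 + 25·0 + 7·3 = 141
D has the highest Borda score (183).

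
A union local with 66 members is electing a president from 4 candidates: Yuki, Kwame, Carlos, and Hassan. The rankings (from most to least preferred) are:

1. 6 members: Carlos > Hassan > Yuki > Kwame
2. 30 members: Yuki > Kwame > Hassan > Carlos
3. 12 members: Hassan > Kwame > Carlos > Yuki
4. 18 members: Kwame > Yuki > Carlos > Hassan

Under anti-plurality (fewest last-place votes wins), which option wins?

Kwame

Last-place votes: Yuki 12, Kwame 6, Carlos 30, Hassan 18.
Kwame is ranked last by the fewest voters, so Kwame wins.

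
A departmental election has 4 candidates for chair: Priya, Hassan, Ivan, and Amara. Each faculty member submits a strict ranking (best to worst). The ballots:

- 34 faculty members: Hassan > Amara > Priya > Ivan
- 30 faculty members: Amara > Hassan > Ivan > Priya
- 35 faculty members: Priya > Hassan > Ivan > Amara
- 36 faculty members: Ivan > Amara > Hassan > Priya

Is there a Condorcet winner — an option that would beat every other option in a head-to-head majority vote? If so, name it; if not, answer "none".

Hassan

Hassan vs Priya: 100–35 for Hassan.
Hassan vs Ivan: 99–36 for Hassan.
Hassan vs Amara: 69–66 for Hassan.
Hassan beats every other option head-to-head.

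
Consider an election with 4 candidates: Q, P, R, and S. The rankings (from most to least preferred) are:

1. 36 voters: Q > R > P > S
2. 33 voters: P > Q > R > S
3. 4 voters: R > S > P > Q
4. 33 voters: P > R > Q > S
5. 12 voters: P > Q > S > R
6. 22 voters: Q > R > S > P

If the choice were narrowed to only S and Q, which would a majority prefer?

Q

Voters preferring S to Q: 4; preferring Q to S: 136.
Q wins the head-to-head.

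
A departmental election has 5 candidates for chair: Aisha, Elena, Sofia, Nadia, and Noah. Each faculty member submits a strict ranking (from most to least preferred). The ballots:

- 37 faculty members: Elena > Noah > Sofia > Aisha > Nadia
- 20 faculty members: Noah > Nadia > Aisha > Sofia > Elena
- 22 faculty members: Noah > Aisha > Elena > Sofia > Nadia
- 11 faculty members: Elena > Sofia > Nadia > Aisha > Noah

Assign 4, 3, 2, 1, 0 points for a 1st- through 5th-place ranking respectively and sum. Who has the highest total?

Aisha: 37·1 + 20·2 + 22·3 + 11·1 = 154
Elena: 37·4 + 20·0 + 22·2 + 11·4 = 236
Sofia: 37·2 + 20·1 + 22·1 + 11·3 = 149
Nadia: 37·0 + 20·3 + 22·0 + 11·2 = 82
Noah: 37·3 + 20·4 + 22·4 + 11·0 = 279
Noah has the highest Borda score (279).

Noah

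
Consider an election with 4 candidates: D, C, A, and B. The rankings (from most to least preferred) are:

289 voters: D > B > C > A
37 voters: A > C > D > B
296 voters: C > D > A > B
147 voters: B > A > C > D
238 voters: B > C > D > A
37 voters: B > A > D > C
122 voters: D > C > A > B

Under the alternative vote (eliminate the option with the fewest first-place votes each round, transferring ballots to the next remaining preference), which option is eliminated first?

Round 1: D 411, C 296, A 37, B 422. Eliminate A.

A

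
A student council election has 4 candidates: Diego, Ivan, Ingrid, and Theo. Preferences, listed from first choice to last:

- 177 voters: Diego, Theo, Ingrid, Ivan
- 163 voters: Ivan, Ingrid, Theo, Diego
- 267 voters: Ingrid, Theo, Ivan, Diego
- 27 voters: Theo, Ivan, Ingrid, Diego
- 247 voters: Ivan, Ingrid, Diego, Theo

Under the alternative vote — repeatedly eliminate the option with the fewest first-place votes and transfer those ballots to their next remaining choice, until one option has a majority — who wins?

Ingrid

Round 1: Diego 177, Ivan 410, Ingrid 267, Theo 27. Eliminate Theo.
Round 2: Diego 177, Ivan 437, Ingrid 267. Eliminate Diego.
Round 3: Ivan 437, Ingrid 444. Ingrid has a majority.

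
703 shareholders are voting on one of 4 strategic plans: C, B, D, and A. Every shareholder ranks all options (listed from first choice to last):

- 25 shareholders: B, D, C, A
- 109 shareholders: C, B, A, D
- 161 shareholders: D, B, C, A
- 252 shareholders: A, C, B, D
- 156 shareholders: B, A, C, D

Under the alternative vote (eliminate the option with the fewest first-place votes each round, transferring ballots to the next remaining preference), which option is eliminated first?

Round 1: C 109, B 181, D 161, A 252. Eliminate C.

C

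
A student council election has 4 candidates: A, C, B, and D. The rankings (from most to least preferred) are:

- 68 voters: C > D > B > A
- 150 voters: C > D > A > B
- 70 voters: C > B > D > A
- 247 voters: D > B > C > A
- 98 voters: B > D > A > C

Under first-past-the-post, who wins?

First-place votes: A 0, C 288, B 98, D 247.
C has the most first-place votes.

C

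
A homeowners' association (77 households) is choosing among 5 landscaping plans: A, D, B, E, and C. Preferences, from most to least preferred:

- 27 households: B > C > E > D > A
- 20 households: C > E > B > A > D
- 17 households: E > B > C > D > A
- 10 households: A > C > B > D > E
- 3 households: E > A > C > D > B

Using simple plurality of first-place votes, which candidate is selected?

B

First-place votes: A 10, D 0, B 27, E 20, C 20.
B has the most first-place votes.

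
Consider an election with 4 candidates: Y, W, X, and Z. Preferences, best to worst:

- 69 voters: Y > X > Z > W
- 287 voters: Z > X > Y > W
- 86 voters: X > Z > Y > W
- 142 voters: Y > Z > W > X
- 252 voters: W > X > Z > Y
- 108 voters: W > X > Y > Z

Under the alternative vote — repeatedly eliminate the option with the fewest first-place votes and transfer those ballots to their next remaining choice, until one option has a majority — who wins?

Z

Round 1: Y 211, W 360, X 86, Z 287. Eliminate X.
Round 2: Y 211, W 360, Z 373. Eliminate Y.
Round 3: W 360, Z 584. Z has a majority.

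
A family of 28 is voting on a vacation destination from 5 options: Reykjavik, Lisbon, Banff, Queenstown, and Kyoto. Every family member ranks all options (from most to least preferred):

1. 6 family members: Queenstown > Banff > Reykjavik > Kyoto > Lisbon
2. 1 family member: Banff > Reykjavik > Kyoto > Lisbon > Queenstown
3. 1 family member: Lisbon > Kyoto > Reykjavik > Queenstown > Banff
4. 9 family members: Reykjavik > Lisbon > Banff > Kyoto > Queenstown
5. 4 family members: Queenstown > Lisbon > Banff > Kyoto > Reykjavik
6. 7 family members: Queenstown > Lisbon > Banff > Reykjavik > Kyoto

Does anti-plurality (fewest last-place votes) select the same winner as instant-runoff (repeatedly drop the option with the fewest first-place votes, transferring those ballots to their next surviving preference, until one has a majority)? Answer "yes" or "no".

Anti-plurality — last-place votes: Reykjavik 4, Lisbon 6, Banff 1, Queenstown 10, Kyoto 7. Winner: Banff.
Instant-runoff — R1 Reykjavik 9, Lisbon 1, Banff 1, Queenstown 17, Kyoto 0 (Queenstown winner). Winner: Queenstown.
The two methods disagree.

no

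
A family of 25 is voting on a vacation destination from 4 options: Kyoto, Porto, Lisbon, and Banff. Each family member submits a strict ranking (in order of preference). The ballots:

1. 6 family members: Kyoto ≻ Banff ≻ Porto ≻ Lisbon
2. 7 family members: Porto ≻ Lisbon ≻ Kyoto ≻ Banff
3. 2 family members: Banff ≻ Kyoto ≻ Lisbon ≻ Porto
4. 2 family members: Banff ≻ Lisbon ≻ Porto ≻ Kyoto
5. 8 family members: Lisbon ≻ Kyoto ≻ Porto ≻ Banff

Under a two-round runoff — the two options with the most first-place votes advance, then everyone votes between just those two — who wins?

Round 1 first-place votes: Kyoto 6, Porto 7, Lisbon 8, Banff 4.
Lisbon and Porto advance.
Runoff: Lisbon is preferred to Porto by 12 voters; Porto by 13.
Porto wins the runoff.

Porto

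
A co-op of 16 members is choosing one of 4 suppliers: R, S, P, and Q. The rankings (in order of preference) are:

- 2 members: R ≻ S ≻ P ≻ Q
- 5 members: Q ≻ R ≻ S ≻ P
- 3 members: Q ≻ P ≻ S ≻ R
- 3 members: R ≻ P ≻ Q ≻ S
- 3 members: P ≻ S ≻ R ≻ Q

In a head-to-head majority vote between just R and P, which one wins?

R

Voters preferring R to P: 10; preferring P to R: 6.
R wins the head-to-head.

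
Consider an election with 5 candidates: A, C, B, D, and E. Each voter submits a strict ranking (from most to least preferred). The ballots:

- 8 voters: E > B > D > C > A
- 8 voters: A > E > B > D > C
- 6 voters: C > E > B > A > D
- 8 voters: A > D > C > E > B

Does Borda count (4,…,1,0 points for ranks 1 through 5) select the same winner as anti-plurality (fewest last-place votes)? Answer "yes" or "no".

yes

Borda — scores: A 70, C 48, B 52, D 48, E 82. Winner: E.
Anti-plurality — last-place votes: A 8, C 8, B 8, D 6, E 0. Winner: E.
The two methods agree.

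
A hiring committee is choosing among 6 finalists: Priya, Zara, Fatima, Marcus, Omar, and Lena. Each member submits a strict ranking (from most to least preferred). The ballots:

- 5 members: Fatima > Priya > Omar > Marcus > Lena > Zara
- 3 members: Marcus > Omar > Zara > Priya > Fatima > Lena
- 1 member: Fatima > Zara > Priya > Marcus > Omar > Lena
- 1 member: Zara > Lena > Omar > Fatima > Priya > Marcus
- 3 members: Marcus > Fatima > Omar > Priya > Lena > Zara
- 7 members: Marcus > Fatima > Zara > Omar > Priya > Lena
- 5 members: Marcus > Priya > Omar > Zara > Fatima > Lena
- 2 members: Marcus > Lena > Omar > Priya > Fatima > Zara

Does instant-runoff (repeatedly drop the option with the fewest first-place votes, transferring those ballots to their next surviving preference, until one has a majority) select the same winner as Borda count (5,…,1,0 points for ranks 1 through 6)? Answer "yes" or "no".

yes

Instant-runoff — R1 Priya 0, Zara 1, Fatima 6, Marcus 20, Omar 0, Lena 0 (Marcus winner). Winner: Marcus.
Borda — scores: Priya 67, Zara 49, Fatima 82, Marcus 112, Omar 75, Lena 20. Winner: Marcus.
The two methods agree.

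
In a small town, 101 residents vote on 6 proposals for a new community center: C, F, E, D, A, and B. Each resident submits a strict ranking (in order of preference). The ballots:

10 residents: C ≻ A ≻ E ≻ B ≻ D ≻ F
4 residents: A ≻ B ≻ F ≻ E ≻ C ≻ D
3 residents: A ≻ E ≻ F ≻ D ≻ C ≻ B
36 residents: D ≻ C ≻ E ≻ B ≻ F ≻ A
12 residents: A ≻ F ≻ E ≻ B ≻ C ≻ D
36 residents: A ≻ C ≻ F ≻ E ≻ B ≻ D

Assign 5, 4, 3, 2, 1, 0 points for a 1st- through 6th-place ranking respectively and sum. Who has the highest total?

C: 10·5 + 4·1 + 3·1 + 36·4 + 12·1 + 36·4 = 357
F: 10·0 + 4·3 + 3·3 + 36·1 + 12·4 + 36·3 = 213
E: 10·3 + 4·2 + 3·4 + 36·3 + 12·3 + 36·2 = 266
D: 10·1 + 4·0 + 3·2 + 36·5 + 12·0 + 36·0 = 196
A: 10·4 + 4·5 + 3·5 + 36·0 + 12·5 + 36·5 = 315
B: 10·2 + 4·4 + 3·0 + 36·2 + 12·2 + 36·1 = 168
C has the highest Borda score (357).

C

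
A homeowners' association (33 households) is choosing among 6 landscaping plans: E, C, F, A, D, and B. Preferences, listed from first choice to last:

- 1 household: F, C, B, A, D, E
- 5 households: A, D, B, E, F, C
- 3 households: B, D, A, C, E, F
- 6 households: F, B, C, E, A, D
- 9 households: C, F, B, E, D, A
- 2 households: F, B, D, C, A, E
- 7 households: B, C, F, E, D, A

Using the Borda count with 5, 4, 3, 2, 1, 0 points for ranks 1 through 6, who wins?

E: 1·0 + 5·2 + 3·1 + 6·2 + 9·2 + 2·0 + 7·2 = 57
C: 1·4 + 5·0 + 3·2 + 6·3 + 9·5 + 2·2 + 7·4 = 105
F: 1·5 + 5·1 + 3·0 + 6·5 + 9·4 + 2·5 + 7·3 = 107
A: 1·2 + 5·5 + 3·3 + 6·1 + 9·0 + 2·1 + 7·0 = 44
D: 1·1 + 5·4 + 3·4 + 6·0 + 9·1 + 2·3 + 7·1 = 55
B: 1·3 + 5·3 + 3·5 + 6·4 + 9·3 + 2·4 + 7·5 = 127
B has the highest Borda score (127).

B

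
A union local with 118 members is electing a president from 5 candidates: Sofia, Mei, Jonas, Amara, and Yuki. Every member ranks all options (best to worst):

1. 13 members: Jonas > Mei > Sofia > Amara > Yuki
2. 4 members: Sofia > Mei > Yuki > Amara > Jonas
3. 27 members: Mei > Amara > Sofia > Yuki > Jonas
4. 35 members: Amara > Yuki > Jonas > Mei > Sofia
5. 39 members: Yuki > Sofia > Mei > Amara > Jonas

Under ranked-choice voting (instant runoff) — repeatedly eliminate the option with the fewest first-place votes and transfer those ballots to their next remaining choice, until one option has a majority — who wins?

Round 1: Sofia 4, Mei 27, Jonas 13, Amara 35, Yuki 39. Eliminate Sofia.
Round 2: Mei 31, Jonas 13, Amara 35, Yuki 39. Eliminate Jonas.
Round 3: Mei 44, Amara 35, Yuki 39. Eliminate Amara.
Round 4: Mei 44, Yuki 74. Yuki has a majority.

Yuki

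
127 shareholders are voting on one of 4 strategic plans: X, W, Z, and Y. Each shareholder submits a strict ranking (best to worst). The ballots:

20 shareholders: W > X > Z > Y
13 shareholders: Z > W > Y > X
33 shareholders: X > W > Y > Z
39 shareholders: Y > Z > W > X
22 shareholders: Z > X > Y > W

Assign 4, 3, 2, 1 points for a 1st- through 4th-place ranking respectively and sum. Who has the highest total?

X: 20·3 + 13·1 + 33·4 + 39·1 + 22·3 = 310
W: 20·4 + 13·3 + 33·3 + 39·2 + 22·1 = 318
Z: 20·2 + 13·4 + 33·1 + 39·3 + 22·4 = 330
Y: 20·1 + 13·2 + 33·2 + 39·4 + 22·2 = 312
Z has the highest Borda score (330).

Z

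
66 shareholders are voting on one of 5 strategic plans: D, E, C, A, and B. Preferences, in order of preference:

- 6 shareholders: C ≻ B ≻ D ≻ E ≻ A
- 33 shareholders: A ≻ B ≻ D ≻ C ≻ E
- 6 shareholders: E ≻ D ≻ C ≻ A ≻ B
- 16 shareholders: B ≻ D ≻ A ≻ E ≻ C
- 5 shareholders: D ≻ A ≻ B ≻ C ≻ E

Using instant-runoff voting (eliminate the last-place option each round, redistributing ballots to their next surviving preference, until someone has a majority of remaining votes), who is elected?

Round 1: D 5, E 6, C 6, A 33, B 16. Eliminate D.
Round 2: E 6, C 6, A 38, B 16. A has a majority.

A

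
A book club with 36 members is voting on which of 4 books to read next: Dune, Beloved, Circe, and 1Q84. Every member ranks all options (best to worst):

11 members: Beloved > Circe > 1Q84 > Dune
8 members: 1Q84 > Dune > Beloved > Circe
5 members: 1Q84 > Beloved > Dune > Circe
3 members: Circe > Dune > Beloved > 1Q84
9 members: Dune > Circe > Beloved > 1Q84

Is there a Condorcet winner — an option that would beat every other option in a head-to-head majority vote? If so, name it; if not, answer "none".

none

Checking pairwise contests:
1Q84 beats Dune 24–12.
Dune beats Beloved 20–16.
Dune beats Circe 22–14.
Beloved beats 1Q84 23–13.
Every option loses at least one head-to-head, so there is no Condorcet winner.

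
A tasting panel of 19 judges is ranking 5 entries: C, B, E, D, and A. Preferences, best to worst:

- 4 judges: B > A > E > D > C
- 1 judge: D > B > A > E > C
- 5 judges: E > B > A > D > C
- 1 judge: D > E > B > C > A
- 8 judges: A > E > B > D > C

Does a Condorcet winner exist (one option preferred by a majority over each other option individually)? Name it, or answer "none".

Checking pairwise contests:
B beats C 19–0.
E beats B 14–5.
A beats E 13–6.
B beats D 17–2.
B beats A 11–8.
Every option loses at least one head-to-head, so there is no Condorcet winner.

none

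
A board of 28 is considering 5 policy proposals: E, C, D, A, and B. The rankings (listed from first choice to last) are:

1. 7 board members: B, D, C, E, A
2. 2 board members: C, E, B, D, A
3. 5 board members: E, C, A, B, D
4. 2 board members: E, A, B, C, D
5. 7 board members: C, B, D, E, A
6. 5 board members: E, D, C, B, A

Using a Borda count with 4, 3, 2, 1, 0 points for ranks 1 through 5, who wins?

C

E: 7·1 + 2·3 + 5·4 + 2·4 + 7·1 + 5·4 = 68
C: 7·2 + 2·4 + 5·3 + 2·1 + 7·4 + 5·2 = 77
D: 7·3 + 2·1 + 5·0 + 2·0 + 7·2 + 5·3 = 52
A: 7·0 + 2·0 + 5·2 + 2·3 + 7·0 + 5·0 = 16
B: 7·4 + 2·2 + 5·1 + 2·2 + 7·3 + 5·1 = 67
C has the highest Borda score (77).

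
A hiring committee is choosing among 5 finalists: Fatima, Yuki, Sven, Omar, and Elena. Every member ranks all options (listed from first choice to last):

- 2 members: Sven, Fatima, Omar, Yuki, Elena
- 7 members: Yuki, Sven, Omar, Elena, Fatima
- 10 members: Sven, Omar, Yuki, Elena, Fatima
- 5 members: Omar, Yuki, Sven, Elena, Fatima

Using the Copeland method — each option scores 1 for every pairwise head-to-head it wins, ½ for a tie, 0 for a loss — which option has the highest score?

Sven

Fatima: loses to Yuki, Sven, Omar, and Elena → score 0.
Yuki: beats Fatima and Elena; ties Sven; loses to Omar → score 2.5.
Sven: beats Fatima, Omar, and Elena; ties Yuki → score 3.5.
Omar: beats Fatima, Yuki, and Elena; loses to Sven → score 3.
Elena: beats Fatima; loses to Yuki, Sven, and Omar → score 1.
Sven has the best pairwise record.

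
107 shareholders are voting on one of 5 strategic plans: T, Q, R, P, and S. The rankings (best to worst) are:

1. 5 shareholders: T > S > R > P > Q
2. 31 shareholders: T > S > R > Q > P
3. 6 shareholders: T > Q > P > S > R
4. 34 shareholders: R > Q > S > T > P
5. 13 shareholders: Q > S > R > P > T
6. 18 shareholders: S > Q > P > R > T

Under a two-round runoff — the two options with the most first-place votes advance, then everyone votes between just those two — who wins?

Round 1 first-place votes: T 42, Q 13, R 34, P 0, S 18.
T and R advance.
Runoff: T is preferred to R by 42 voters; R by 65.
R wins the runoff.

R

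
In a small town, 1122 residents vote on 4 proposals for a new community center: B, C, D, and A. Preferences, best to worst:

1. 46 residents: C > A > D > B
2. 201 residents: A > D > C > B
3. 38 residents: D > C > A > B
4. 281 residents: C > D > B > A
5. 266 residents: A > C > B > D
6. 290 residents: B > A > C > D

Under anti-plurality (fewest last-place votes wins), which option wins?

Last-place votes: B 285, C 0, D 556, A 281.
C is ranked last by the fewest voters, so C wins.

C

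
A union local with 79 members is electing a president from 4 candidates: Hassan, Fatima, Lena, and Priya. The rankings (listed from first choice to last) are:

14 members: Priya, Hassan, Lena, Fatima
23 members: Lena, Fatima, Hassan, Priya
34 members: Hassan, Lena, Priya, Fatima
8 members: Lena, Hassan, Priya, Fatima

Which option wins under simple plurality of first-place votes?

Hassan

First-place votes: Hassan 34, Fatima 0, Lena 31, Priya 14.
Hassan has the most first-place votes.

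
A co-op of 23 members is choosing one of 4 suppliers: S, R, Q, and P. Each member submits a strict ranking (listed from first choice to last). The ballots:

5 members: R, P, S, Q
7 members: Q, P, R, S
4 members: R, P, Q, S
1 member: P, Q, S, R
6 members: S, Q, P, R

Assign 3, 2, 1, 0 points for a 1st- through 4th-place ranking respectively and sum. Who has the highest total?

S: 5·1 + 7·0 + 4·0 + 1·1 + 6·3 = 24
R: 5·3 + 7·1 + 4·3 + 1·0 + 6·0 = 34
Q: 5·0 + 7·3 + 4·1 + 1·2 + 6·2 = 39
P: 5·2 + 7·2 + 4·2 + 1·3 + 6·1 = 41
P has the highest Borda score (41).

P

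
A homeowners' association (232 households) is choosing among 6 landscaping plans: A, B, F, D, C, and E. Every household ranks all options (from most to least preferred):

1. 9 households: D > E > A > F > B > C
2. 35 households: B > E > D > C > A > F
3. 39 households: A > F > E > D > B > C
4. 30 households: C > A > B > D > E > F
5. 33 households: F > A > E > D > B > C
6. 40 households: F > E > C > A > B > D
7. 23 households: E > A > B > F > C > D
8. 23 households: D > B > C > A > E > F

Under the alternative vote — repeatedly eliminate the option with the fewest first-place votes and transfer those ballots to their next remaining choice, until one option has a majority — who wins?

A

Round 1: A 39, B 35, F 73, D 32, C 30, E 23. Eliminate E.
Round 2: A 62, B 35, F 73, D 32, C 30. Eliminate C.
Round 3: A 92, B 35, F 73, D 32. Eliminate D.
Round 4: A 101, B 58, F 73. Eliminate B.
Round 5: A 159, F 73. A has a majority.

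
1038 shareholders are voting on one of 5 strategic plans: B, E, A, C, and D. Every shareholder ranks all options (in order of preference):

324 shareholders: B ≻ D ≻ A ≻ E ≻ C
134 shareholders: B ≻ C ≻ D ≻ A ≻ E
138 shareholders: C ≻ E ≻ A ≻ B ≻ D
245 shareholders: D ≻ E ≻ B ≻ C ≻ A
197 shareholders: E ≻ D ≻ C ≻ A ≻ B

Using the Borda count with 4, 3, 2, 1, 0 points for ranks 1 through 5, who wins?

D

B: 324·4 + 134·4 + 138·1 + 245·2 + 197·0 = 2460
E: 324·1 + 134·0 + 138·3 + 245·3 + 197·4 = 2261
A: 324·2 + 134·1 + 138·2 + 245·0 + 197·1 = 1255
C: 324·0 + 134·3 + 138·4 + 245·1 + 197·2 = 1593
D: 324·3 + 134·2 + 138·0 + 245·4 + 197·3 = 2811
D has the highest Borda score (2811).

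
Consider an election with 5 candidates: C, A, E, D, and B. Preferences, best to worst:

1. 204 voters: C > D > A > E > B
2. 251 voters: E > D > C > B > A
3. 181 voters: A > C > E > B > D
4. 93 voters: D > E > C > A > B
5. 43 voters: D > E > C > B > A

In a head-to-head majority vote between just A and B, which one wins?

Voters preferring A to B: 478; preferring B to A: 294.
A wins the head-to-head.

A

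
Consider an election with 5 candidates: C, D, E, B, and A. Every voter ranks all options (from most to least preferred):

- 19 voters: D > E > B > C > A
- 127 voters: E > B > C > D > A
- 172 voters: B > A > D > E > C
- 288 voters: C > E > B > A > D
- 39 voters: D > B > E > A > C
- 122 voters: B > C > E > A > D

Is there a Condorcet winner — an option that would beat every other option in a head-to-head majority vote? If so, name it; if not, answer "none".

none

Checking pairwise contests:
B beats C 479–288.
C beats D 537–230.
C beats E 410–357.
E beats B 434–333.
C beats A 556–211.
Every option loses at least one head-to-head, so there is no Condorcet winner.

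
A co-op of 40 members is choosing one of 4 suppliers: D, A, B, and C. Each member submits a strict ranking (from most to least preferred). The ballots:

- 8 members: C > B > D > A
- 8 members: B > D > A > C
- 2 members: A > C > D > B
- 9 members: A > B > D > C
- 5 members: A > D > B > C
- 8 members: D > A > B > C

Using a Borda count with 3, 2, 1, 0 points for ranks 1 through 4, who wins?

A

D: 8·1 + 8·2 + 2·1 + 9·1 + 5·2 + 8·3 = 69
A: 8·0 + 8·1 + 2·3 + 9·3 + 5·3 + 8·2 = 72
B: 8·2 + 8·3 + 2·0 + 9·2 + 5·1 + 8·1 = 71
C: 8·3 + 8·0 + 2·2 + 9·0 + 5·0 + 8·0 = 28
A has the highest Borda score (72).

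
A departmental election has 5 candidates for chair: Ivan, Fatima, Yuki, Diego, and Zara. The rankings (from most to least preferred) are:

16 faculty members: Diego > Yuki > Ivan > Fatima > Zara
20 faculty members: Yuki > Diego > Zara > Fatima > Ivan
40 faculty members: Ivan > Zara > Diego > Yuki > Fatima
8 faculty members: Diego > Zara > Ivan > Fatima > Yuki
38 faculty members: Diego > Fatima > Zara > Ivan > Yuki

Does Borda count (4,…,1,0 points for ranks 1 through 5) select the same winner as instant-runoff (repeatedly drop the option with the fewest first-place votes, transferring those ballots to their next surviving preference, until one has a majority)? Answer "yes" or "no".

yes

Borda — scores: Ivan 246, Fatima 158, Yuki 168, Diego 388, Zara 260. Winner: Diego.
Instant-runoff — R1 Ivan 40, Fatima 0, Yuki 20, Diego 62, Zara 0 (Diego winner). Winner: Diego.
The two methods agree.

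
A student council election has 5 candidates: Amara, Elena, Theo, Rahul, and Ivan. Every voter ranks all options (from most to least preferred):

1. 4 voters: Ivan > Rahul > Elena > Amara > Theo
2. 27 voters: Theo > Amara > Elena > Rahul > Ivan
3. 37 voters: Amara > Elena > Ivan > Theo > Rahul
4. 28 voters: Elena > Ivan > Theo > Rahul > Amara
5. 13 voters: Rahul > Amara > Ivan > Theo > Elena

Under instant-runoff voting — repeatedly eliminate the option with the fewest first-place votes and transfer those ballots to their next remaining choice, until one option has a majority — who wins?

Round 1: Amara 37, Elena 28, Theo 27, Rahul 13, Ivan 4. Eliminate Ivan.
Round 2: Amara 37, Elena 28, Theo 27, Rahul 17. Eliminate Rahul.
Round 3: Amara 50, Elena 32, Theo 27. Eliminate Theo.
Round 4: Amara 77, Elena 32. Amara has a majority.

Amara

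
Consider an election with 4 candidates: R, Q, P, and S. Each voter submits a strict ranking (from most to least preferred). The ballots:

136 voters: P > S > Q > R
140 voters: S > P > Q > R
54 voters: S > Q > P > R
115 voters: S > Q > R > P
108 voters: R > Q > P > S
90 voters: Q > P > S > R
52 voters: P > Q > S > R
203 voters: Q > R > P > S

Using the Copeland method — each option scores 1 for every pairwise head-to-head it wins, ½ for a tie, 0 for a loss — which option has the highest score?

R: loses to Q, P, and S → score 0.
Q: beats R, P, and S → score 3.
P: beats R and S; loses to Q → score 2.
S: beats R; loses to Q and P → score 1.
Q has the best pairwise record.

Q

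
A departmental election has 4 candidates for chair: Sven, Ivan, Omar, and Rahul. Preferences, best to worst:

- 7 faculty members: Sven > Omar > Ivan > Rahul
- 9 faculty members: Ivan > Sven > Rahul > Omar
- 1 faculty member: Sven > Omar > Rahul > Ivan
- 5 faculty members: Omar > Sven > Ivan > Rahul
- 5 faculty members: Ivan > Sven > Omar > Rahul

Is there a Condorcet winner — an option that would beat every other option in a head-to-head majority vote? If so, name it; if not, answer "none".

Ivan vs Sven: 14–13 for Ivan.
Ivan vs Omar: 14–13 for Ivan.
Ivan vs Rahul: 26–1 for Ivan.
Ivan beats every other option head-to-head.

Ivan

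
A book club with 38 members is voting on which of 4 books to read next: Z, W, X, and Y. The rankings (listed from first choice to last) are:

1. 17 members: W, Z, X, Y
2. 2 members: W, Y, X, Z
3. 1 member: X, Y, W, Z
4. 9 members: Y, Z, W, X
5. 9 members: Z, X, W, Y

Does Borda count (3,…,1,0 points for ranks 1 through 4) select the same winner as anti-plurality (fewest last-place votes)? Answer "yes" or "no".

Borda — scores: Z 79, W 76, X 40, Y 33. Winner: Z.
Anti-plurality — last-place votes: Z 3, W 0, X 9, Y 26. Winner: W.
The two methods disagree.

no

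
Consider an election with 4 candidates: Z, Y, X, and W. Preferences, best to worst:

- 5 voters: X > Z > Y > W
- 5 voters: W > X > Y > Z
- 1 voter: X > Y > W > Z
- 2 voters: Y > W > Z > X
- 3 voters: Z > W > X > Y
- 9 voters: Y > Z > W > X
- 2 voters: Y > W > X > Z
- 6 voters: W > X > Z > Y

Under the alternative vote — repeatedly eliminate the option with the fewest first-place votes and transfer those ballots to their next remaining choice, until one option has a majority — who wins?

Y

Round 1: Z 3, Y 13, X 6, W 11. Eliminate Z.
Round 2: Y 13, X 6, W 14. Eliminate X.
Round 3: Y 19, W 14. Y has a majority.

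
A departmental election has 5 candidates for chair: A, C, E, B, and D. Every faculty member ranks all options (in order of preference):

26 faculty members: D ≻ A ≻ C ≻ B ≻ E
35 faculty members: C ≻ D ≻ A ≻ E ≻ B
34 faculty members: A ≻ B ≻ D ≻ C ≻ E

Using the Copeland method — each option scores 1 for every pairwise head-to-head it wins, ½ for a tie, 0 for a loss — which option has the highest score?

A: beats C, E, and B; loses to D → score 3.
C: beats E and B; loses to A and D → score 2.
E: loses to A, C, B, and D → score 0.
B: beats E; loses to A, C, and D → score 1.
D: beats A, C, E, and B → score 4.
D has the best pairwise record.

D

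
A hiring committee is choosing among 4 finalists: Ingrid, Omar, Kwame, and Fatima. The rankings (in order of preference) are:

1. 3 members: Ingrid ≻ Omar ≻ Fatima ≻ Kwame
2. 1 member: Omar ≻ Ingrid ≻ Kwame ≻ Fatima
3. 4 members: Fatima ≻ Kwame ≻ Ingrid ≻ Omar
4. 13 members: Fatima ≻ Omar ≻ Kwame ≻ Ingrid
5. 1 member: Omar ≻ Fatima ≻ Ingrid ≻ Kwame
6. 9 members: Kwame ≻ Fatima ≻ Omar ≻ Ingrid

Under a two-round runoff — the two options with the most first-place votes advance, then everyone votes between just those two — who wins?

Fatima

Round 1 first-place votes: Ingrid 3, Omar 2, Kwame 9, Fatima 17.
Fatima and Kwame advance.
Runoff: Fatima is preferred to Kwame by 21 voters; Kwame by 10.
Fatima wins the runoff.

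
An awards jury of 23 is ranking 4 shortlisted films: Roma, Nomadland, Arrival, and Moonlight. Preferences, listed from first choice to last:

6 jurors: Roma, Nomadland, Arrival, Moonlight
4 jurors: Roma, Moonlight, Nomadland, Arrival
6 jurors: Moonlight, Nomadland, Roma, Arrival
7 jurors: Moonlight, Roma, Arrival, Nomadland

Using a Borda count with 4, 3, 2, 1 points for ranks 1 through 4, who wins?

Roma

Roma: 6·4 + 4·4 + 6·2 + 7·3 = 73
Nomadland: 6·3 + 4·2 + 6·3 + 7·1 = 51
Arrival: 6·2 + 4·1 + 6·1 + 7·2 = 36
Moonlight: 6·1 + 4·3 + 6·4 + 7·4 = 70
Roma has the highest Borda score (73).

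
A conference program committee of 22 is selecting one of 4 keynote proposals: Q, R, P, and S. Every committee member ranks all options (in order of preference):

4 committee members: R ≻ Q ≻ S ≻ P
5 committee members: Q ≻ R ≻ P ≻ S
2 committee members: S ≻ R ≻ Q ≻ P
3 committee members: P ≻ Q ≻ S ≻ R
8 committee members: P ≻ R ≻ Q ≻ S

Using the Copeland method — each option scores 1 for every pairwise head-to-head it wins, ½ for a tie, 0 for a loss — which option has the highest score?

R

Q: beats S; ties P; loses to R → score 1.5.
R: beats Q and S; ties P → score 2.5.
P: beats S; ties Q and R → score 2.
S: loses to Q, R, and P → score 0.
R has the best pairwise record.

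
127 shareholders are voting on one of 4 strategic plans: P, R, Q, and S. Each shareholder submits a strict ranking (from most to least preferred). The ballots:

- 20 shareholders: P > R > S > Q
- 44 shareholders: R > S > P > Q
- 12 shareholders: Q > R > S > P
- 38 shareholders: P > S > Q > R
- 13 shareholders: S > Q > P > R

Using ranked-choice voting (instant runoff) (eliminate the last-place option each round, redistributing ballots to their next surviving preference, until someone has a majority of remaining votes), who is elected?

Round 1: P 58, R 44, Q 12, S 13. Eliminate Q.
Round 2: P 58, R 56, S 13. Eliminate S.
Round 3: P 71, R 56. P has a majority.

P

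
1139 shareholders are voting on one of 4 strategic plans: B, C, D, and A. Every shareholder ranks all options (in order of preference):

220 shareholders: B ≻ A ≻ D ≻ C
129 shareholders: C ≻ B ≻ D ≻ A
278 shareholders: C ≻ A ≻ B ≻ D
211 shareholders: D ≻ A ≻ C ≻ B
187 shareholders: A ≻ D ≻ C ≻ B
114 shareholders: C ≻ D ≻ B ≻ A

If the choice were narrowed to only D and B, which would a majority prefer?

Voters preferring D to B: 512; preferring B to D: 627.
B wins the head-to-head.

B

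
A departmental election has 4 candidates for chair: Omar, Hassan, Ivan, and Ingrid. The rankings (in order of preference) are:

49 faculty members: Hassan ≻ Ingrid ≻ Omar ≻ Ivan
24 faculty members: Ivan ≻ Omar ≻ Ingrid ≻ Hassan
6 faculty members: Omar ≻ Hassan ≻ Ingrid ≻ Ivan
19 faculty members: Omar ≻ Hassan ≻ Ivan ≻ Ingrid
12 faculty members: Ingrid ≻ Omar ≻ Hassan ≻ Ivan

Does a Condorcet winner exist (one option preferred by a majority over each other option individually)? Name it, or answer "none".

none

Checking pairwise contests:
Ingrid beats Omar 61–49.
Omar beats Hassan 61–49.
Omar beats Ivan 86–24.
Hassan beats Ingrid 74–36.
Every option loses at least one head-to-head, so there is no Condorcet winner.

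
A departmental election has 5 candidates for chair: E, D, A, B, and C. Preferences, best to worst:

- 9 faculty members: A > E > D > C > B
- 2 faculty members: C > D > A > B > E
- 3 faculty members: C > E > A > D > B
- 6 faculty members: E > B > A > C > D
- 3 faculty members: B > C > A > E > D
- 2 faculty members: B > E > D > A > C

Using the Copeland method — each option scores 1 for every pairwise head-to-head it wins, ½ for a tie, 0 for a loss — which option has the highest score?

A

E: beats D, B, and C; loses to A → score 3.
D: beats B; loses to E, A, and C → score 1.
A: beats E, D, B, and C → score 4.
B: loses to E, D, A, and C → score 0.
C: beats D and B; loses to E and A → score 2.
A has the best pairwise record.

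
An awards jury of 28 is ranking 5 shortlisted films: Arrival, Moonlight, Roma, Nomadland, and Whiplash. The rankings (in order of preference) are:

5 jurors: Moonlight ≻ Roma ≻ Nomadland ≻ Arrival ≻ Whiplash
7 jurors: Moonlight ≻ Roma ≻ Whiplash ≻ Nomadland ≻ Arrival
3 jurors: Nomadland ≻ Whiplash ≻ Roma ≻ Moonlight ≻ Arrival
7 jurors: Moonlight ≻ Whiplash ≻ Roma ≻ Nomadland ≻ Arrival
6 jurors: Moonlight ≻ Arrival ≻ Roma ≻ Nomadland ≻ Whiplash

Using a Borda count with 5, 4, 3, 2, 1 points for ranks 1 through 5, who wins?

Moonlight

Arrival: 5·2 + 7·1 + 3·1 + 7·1 + 6·4 = 51
Moonlight: 5·5 + 7·5 + 3·2 + 7·5 + 6·5 = 131
Roma: 5·4 + 7·4 + 3·3 + 7·3 + 6·3 = 96
Nomadland: 5·3 + 7·2 + 3·5 + 7·2 + 6·2 = 70
Whiplash: 5·1 + 7·3 + 3·4 + 7·4 + 6·1 = 72
Moonlight has the highest Borda score (131).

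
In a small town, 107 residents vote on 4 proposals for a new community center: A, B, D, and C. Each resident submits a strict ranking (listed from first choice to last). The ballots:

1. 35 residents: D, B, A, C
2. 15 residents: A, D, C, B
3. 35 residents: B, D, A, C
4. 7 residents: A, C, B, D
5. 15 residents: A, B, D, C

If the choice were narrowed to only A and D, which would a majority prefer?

D

Voters preferring A to D: 37; preferring D to A: 70.
D wins the head-to-head.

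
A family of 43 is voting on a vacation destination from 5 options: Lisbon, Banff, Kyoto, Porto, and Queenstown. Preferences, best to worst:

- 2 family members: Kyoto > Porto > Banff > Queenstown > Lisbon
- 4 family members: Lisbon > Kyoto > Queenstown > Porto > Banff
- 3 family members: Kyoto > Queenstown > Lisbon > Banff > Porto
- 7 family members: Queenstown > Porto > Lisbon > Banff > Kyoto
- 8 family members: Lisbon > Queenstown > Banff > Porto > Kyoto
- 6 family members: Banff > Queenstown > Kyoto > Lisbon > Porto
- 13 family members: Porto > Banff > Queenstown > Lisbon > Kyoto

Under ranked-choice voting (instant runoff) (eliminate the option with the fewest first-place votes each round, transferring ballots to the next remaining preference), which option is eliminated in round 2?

Banff

Round 1: Lisbon 12, Banff 6, Kyoto 5, Porto 13, Queenstown 7. Eliminate Kyoto.
Round 2: Lisbon 12, Banff 6, Porto 15, Queenstown 10. Eliminate Banff.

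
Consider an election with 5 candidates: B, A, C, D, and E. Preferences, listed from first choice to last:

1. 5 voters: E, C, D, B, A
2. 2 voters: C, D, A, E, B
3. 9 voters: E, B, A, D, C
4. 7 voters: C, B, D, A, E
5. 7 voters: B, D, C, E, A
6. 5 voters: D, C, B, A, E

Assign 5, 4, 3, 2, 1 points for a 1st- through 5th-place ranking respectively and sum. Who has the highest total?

B

B: 5·2 + 2·1 + 9·4 + 7·4 + 7·5 + 5·3 = 126
A: 5·1 + 2·3 + 9·3 + 7·2 + 7·1 + 5·2 = 69
C: 5·4 + 2·5 + 9·1 + 7·5 + 7·3 + 5·4 = 115
D: 5·3 + 2·4 + 9·2 + 7·3 + 7·4 + 5·5 = 115
E: 5·5 + 2·2 + 9·5 + 7·1 + 7·2 + 5·1 = 100
B has the highest Borda score (126).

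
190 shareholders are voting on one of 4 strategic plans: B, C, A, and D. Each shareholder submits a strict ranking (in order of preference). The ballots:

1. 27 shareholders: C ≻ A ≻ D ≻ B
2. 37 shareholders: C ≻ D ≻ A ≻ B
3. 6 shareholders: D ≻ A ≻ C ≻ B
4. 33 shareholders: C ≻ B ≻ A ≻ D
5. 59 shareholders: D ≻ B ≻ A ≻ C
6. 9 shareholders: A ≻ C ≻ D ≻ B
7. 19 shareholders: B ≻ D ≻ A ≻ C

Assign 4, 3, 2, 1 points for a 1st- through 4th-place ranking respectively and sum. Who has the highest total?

D

B: 27·1 + 37·1 + 6·1 + 33·3 + 59·3 + 9·1 + 19·4 = 431
C: 27·4 + 37·4 + 6·2 + 33·4 + 59·1 + 9·3 + 19·1 = 505
A: 27·3 + 37·2 + 6·3 + 33·2 + 59·2 + 9·4 + 19·2 = 431
D: 27·2 + 37·3 + 6·4 + 33·1 + 59·4 + 9·2 + 19·3 = 533
D has the highest Borda score (533).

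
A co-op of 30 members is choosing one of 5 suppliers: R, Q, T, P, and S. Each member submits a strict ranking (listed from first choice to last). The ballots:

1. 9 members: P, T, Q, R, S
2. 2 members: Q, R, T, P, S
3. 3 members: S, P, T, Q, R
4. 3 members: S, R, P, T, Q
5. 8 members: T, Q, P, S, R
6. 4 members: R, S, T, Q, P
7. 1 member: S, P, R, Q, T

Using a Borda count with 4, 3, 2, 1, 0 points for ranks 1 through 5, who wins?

R: 9·1 + 2·3 + 3·0 + 3·3 + 8·0 + 4·4 + 1·2 = 42
Q: 9·2 + 2·4 + 3·1 + 3·0 + 8·3 + 4·1 + 1·1 = 58
T: 9·3 + 2·2 + 3·2 + 3·1 + 8·4 + 4·2 + 1·0 = 80
P: 9·4 + 2·1 + 3·3 + 3·2 + 8·2 + 4·0 + 1·3 = 72
S: 9·0 + 2·0 + 3·4 + 3·4 + 8·1 + 4·3 + 1·4 = 48
T has the highest Borda score (80).

T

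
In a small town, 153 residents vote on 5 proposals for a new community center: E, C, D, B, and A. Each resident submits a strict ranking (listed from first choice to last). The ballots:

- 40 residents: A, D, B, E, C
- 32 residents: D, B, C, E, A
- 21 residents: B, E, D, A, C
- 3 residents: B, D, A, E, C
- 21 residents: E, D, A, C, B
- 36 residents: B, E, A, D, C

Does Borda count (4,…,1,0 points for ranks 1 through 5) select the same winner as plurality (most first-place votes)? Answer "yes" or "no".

yes

Borda — scores: E 330, C 85, D 398, B 416, A 301. Winner: B.
Plurality — first-place votes: E 21, C 0, D 32, B 60, A 40. Winner: B.
The two methods agree.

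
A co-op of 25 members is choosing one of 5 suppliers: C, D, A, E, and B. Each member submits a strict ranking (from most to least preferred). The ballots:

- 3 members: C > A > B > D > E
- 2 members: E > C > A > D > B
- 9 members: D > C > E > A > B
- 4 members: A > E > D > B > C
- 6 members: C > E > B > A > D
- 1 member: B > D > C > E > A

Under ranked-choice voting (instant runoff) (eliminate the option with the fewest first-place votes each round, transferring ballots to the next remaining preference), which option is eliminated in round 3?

Round 1: C 9, D 9, A 4, E 2, B 1. Eliminate B.
Round 2: C 9, D 10, A 4, E 2. Eliminate E.
Round 3: C 11, D 10, A 4. Eliminate A.

A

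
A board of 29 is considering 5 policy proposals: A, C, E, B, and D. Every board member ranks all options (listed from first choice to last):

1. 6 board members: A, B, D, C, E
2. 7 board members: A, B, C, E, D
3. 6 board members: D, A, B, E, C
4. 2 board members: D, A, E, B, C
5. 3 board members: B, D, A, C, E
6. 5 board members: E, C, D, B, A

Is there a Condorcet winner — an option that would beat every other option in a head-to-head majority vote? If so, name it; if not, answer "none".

none

Checking pairwise contests:
D beats A 16–13.
A beats C 24–5.
A beats E 24–5.
A beats B 21–8.
B beats D 16–13.
Every option loses at least one head-to-head, so there is no Condorcet winner.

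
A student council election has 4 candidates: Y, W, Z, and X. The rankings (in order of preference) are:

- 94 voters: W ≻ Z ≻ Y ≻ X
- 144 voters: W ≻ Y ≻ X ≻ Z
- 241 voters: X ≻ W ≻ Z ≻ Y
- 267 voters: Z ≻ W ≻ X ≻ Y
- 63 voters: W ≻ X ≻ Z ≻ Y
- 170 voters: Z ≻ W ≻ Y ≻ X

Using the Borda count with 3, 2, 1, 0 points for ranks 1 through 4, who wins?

Y: 94·1 + 144·2 + 241·0 + 267·0 + 63·0 + 170·1 = 552
W: 94·3 + 144·3 + 241·2 + 267·2 + 63·3 + 170·2 = 2259
Z: 94·2 + 144·0 + 241·1 + 267·3 + 63·1 + 170·3 = 1803
X: 94·0 + 144·1 + 241·3 + 267·1 + 63·2 + 170·0 = 1260
W has the highest Borda score (2259).

W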